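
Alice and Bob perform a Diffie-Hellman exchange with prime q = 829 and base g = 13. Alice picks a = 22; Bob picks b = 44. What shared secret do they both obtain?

Bob sends B = g^b mod q = 13^44 mod 829.
13^1 ≡ 13 (mod 829)
13^2 = (13^1)^2 ≡ 13^2 = 169 ≡ 169 (mod 829)
13^4 = (13^2)^2 ≡ 169^2 = 28561 ≡ 375 (mod 829)
13^8 = (13^4)^2 ≡ 375^2 = 140625 ≡ 524 (mod 829)
13^16 = (13^8)^2 ≡ 524^2 = 274576 ≡ 177 (mod 829)
13^32 = (13^16)^2 ≡ 177^2 = 31329 ≡ 656 (mod 829)
13^44 = 13^32 · 13^8 · 13^4 ≡ 656 · 524 · 375 ≡ 303 (mod 829).
So B = 303. Alice then computes K = B^a mod q = 303^22 mod 829.
303^1 ≡ 303 (mod 829)
303^2 = (303^1)^2 ≡ 303^2 = 91809 ≡ 619 (mod 829)
303^4 = (303^2)^2 ≡ 619^2 = 383161 ≡ 163 (mod 829)
303^8 = (303^4)^2 ≡ 163^2 = 26569 ≡ 41 (mod 829)
303^16 = (303^8)^2 ≡ 41^2 = 1681 ≡ 23 (mod 829)
303^22 = 303^16 · 303^4 · 303^2 ≡ 23 · 163 · 619 ≡ 260 (mod 829).

260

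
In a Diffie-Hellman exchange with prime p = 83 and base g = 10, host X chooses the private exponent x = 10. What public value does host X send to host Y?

59

Public value = 10^10 mod 83.
10^1 ≡ 10 (mod 83)
10^2 = (10^1)^2 ≡ 10^2 = 100 ≡ 17 (mod 83)
10^4 = (10^2)^2 ≡ 17^2 = 289 ≡ 40 (mod 83)
10^8 = (10^4)^2 ≡ 40^2 = 1600 ≡ 23 (mod 83)
10^10 = 10^8 · 10^2 ≡ 23 · 17 ≡ 59 (mod 83).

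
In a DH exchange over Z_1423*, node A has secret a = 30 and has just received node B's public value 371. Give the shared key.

73

Shared key K = 371^30 mod 1423.
371^1 ≡ 371 (mod 1423)
371^2 = (371^1)^2 ≡ 371^2 = 137641 ≡ 1033 (mod 1423)
371^4 = (371^2)^2 ≡ 1033^2 = 1067089 ≡ 1262 (mod 1423)
371^8 = (371^4)^2 ≡ 1262^2 = 1592644 ≡ 307 (mod 1423)
371^16 = (371^8)^2 ≡ 307^2 = 94249 ≡ 331 (mod 1423)
371^30 = 371^16 · 371^8 · 371^4 · 371^2 ≡ 331 · 307 · 1262 · 1033 ≡ 73 (mod 1423).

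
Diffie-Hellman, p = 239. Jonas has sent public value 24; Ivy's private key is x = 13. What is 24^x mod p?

10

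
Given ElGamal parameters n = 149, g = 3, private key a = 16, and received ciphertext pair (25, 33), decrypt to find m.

17

Shared mask s = c₁^a mod n = 25^16 mod 149.
25^1 ≡ 25 (mod 149)
25^2 = (25^1)^2 ≡ 25^2 = 625 ≡ 29 (mod 149)
25^4 = (25^2)^2 ≡ 29^2 = 841 ≡ 96 (mod 149)
25^8 = (25^4)^2 ≡ 96^2 = 9216 ≡ 127 (mod 149)
25^16 = (25^8)^2 ≡ 127^2 = 16129 ≡ 37 (mod 149)
So s = 37; s⁻¹ ≡ 145 (mod 149).
m = c₂ · s⁻¹ mod 149 = 33 · 145 mod 149 = 17.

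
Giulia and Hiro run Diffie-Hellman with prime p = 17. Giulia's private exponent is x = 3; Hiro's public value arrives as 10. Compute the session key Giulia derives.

14

Shared key K = 10^3 mod 17.
10^1 ≡ 10 (mod 17)
10^2 = (10^1)^2 ≡ 10^2 = 100 ≡ 15 (mod 17)
10^3 = 10^2 · 10^1 ≡ 15 · 10 ≡ 14 (mod 17).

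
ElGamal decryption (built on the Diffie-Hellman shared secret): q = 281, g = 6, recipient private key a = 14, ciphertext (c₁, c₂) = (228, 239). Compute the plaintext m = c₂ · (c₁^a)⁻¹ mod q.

42

Shared mask s = c₁^a mod q = 228^14 mod 281.
228^1 ≡ 228 (mod 281)
228^2 = (228^1)^2 ≡ 228^2 = 51984 ≡ 280 (mod 281)
228^4 = (228^2)^2 ≡ 280^2 = 78400 ≡ 1 (mod 281)
228^8 = (228^4)^2 ≡ 1^2 = 1 ≡ 1 (mod 281)
228^14 = 228^8 · 228^4 · 228^2 ≡ 1 · 1 · 280 ≡ 280 (mod 281).
So s = 280; s⁻¹ ≡ 280 (mod 281).
m = c₂ · s⁻¹ mod 281 = 239 · 280 mod 281 = 42.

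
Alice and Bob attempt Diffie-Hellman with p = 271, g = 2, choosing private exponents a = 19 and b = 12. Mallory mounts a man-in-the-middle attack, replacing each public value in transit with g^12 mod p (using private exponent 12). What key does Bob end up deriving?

Bob receives Mallory's public value M = 2^12 mod 271 instead of the honest one.
2^1 ≡ 2 (mod 271)
2^2 = (2^1)^2 ≡ 2^2 = 4 ≡ 4 (mod 271)
2^4 = (2^2)^2 ≡ 4^2 = 16 ≡ 16 (mod 271)
2^8 = (2^4)^2 ≡ 16^2 = 256 ≡ 256 (mod 271)
2^12 = 2^8 · 2^4 ≡ 256 · 16 ≡ 31 (mod 271).
So M = 31. Bob computes K = M^12 mod 271.
31^1 ≡ 31 (mod 271)
31^2 = (31^1)^2 ≡ 31^2 = 961 ≡ 148 (mod 271)
31^4 = (31^2)^2 ≡ 148^2 = 21904 ≡ 224 (mod 271)
31^8 = (31^4)^2 ≡ 224^2 = 50176 ≡ 41 (mod 271)
31^12 = 31^8 · 31^4 ≡ 41 · 224 ≡ 241 (mod 271).

241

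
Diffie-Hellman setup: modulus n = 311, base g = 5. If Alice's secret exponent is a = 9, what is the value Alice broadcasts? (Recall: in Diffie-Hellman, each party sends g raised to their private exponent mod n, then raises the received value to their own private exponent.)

Public value = 5^9 (mod 311).
5^1 ≡ 5 (mod 311)
5^2 = (5^1)^2 ≡ 5^2 = 25 ≡ 25 (mod 311)
5^4 = (5^2)^2 ≡ 25^2 = 625 ≡ 3 (mod 311)
5^8 = (5^4)^2 ≡ 3^2 = 9 ≡ 9 (mod 311)
5^9 = 5^8 · 5^1 ≡ 9 · 5 ≡ 45 (mod 311).

45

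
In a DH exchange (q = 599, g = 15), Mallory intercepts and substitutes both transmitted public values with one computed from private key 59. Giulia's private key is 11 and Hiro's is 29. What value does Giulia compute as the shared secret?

Giulia receives Mallory's public value M = 15^59 mod 599 instead of the honest one.
15^1 ≡ 15 (mod 599)
15^2 = (15^1)^2 ≡ 15^2 = 225 ≡ 225 (mod 599)
15^4 = (15^2)^2 ≡ 225^2 = 50625 ≡ 309 (mod 599)
15^8 = (15^4)^2 ≡ 309^2 = 95481 ≡ 240 (mod 599)
15^16 = (15^8)^2 ≡ 240^2 = 57600 ≡ 96 (mod 599)
15^32 = (15^16)^2 ≡ 96^2 = 9216 ≡ 231 (mod 599)
15^59 = 15^32 · 15^16 · 15^8 · 15^2 · 15^1 ≡ 231 · 96 · 240 · 225 · 15 ≡ 179 (mod 599).
So M = 179. Giulia computes K = M^11 mod 599.
179^1 ≡ 179 (mod 599)
179^2 = (179^1)^2 ≡ 179^2 = 32041 ≡ 294 (mod 599)
179^4 = (179^2)^2 ≡ 294^2 = 86436 ≡ 180 (mod 599)
179^8 = (179^4)^2 ≡ 180^2 = 32400 ≡ 54 (mod 599)
179^11 = 179^8 · 179^2 · 179^1 ≡ 54 · 294 · 179 ≡ 148 (mod 599).

148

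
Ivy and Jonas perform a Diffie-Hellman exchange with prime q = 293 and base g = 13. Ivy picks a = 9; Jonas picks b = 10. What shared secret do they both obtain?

271

Jonas sends B = g^b mod q = 13^10 mod 293.
13^1 ≡ 13 (mod 293)
13^2 = (13^1)^2 ≡ 13^2 = 169 ≡ 169 (mod 293)
13^4 = (13^2)^2 ≡ 169^2 = 28561 ≡ 140 (mod 293)
13^8 = (13^4)^2 ≡ 140^2 = 19600 ≡ 262 (mod 293)
13^10 = 13^8 · 13^2 ≡ 262 · 169 ≡ 35 (mod 293).
So B = 35. Ivy then computes K = B^a mod q = 35^9 mod 293.
35^1 ≡ 35 (mod 293)
35^2 = (35^1)^2 ≡ 35^2 = 1225 ≡ 53 (mod 293)
35^4 = (35^2)^2 ≡ 53^2 = 2809 ≡ 172 (mod 293)
35^8 = (35^4)^2 ≡ 172^2 = 29584 ≡ 284 (mod 293)
35^9 = 35^8 · 35^1 ≡ 284 · 35 ≡ 271 (mod 293).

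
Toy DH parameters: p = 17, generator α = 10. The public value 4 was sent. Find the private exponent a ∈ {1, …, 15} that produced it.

Try successive powers of 10 modulo 17:
10^1 ≡ 10
10^2 ≡ 15
10^3 ≡ 14
10^4 ≡ 4
Found: a = 4.

4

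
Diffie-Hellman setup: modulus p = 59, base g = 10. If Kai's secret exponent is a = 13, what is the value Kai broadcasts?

Public value = 10^13 mod 59.
10^1 ≡ 10 (mod 59)
10^2 = (10^1)^2 ≡ 10^2 = 100 ≡ 41 (mod 59)
10^4 = (10^2)^2 ≡ 41^2 = 1681 ≡ 29 (mod 59)
10^8 = (10^4)^2 ≡ 29^2 = 841 ≡ 15 (mod 59)
10^13 = 10^8 · 10^4 · 10^1 ≡ 15 · 29 · 10 ≡ 43 (mod 59).

43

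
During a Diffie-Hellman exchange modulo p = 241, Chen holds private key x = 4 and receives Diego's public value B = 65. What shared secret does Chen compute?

237

Shared key K = 65^4 mod 241.
65^1 ≡ 65 (mod 241)
65^2 = (65^1)^2 ≡ 65^2 = 4225 ≡ 128 (mod 241)
65^4 = (65^2)^2 ≡ 128^2 = 16384 ≡ 237 (mod 241)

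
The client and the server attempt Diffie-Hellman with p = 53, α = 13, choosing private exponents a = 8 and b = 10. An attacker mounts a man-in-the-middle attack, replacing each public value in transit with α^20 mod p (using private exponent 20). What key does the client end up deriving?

47

The client receives an attacker's public value M = 13^20 mod 53 instead of the honest one.
13^1 ≡ 13 (mod 53)
13^2 = (13^1)^2 ≡ 13^2 = 169 ≡ 10 (mod 53)
13^4 = (13^2)^2 ≡ 10^2 = 100 ≡ 47 (mod 53)
13^8 = (13^4)^2 ≡ 47^2 = 2209 ≡ 36 (mod 53)
13^16 = (13^8)^2 ≡ 36^2 = 1296 ≡ 24 (mod 53)
13^20 = 13^16 · 13^4 ≡ 24 · 47 ≡ 15 (mod 53).
So M = 15. The client computes K = M^8 mod 53.
15^1 ≡ 15 (mod 53)
15^2 = (15^1)^2 ≡ 15^2 = 225 ≡ 13 (mod 53)
15^4 = (15^2)^2 ≡ 13^2 = 169 ≡ 10 (mod 53)
15^8 = (15^4)^2 ≡ 10^2 = 100 ≡ 47 (mod 53)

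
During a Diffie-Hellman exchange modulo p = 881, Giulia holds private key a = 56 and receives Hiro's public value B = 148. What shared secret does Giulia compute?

647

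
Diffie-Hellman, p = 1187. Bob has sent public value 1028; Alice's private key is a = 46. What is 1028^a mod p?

Shared key K = 1028^46 mod 1187.
1028^1 ≡ 1028 (mod 1187)
1028^2 = (1028^1)^2 ≡ 1028^2 = 1056784 ≡ 354 (mod 1187)
1028^4 = (1028^2)^2 ≡ 354^2 = 125316 ≡ 681 (mod 1187)
1028^8 = (1028^4)^2 ≡ 681^2 = 463761 ≡ 831 (mod 1187)
1028^16 = (1028^8)^2 ≡ 831^2 = 690561 ≡ 914 (mod 1187)
1028^32 = (1028^16)^2 ≡ 914^2 = 835396 ≡ 935 (mod 1187)
1028^46 = 1028^32 · 1028^8 · 1028^4 · 1028^2 ≡ 935 · 831 · 681 · 354 ≡ 476 (mod 1187).

476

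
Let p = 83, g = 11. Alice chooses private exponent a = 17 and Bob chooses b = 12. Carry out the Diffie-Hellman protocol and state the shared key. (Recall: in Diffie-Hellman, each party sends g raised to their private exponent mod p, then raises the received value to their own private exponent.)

Alice sends A = g^a mod p = 11^17 mod 83.
11^1 ≡ 11 (mod 83)
11^2 = (11^1)^2 ≡ 11^2 = 121 ≡ 38 (mod 83)
11^4 = (11^2)^2 ≡ 38^2 = 1444 ≡ 33 (mod 83)
11^8 = (11^4)^2 ≡ 33^2 = 1089 ≡ 10 (mod 83)
11^16 = (11^8)^2 ≡ 10^2 = 100 ≡ 17 (mod 83)
11^17 = 11^16 · 11^1 ≡ 17 · 11 ≡ 21 (mod 83).
So A = 21. Bob then computes K = A^b mod p = 21^12 mod 83.
21^1 ≡ 21 (mod 83)
21^2 = (21^1)^2 ≡ 21^2 = 441 ≡ 26 (mod 83)
21^4 = (21^2)^2 ≡ 26^2 = 676 ≡ 12 (mod 83)
21^8 = (21^4)^2 ≡ 12^2 = 144 ≡ 61 (mod 83)
21^12 = 21^8 · 21^4 ≡ 61 · 12 ≡ 68 (mod 83).

68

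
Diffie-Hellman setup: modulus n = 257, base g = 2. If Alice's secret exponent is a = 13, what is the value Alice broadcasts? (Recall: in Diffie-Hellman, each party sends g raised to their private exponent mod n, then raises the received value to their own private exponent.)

Public value = 2^{13} \pmod{257}.
2^1 ≡ 2 (mod 257)
2^2 = (2^1)^2 ≡ 2^2 = 4 ≡ 4 (mod 257)
2^4 = (2^2)^2 ≡ 4^2 = 16 ≡ 16 (mod 257)
2^8 = (2^4)^2 ≡ 16^2 = 256 ≡ 256 (mod 257)
2^13 = 2^8 · 2^4 · 2^1 ≡ 256 · 16 · 2 ≡ 225 (mod 257).

225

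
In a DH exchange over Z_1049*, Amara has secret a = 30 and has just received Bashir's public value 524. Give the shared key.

391

Shared key K = 524^30 mod 1049.
524^1 ≡ 524 (mod 1049)
524^2 = (524^1)^2 ≡ 524^2 = 274576 ≡ 787 (mod 1049)
524^4 = (524^2)^2 ≡ 787^2 = 619369 ≡ 459 (mod 1049)
524^8 = (524^4)^2 ≡ 459^2 = 210681 ≡ 881 (mod 1049)
524^16 = (524^8)^2 ≡ 881^2 = 776161 ≡ 950 (mod 1049)
524^30 = 524^16 · 524^8 · 524^4 · 524^2 ≡ 950 · 881 · 459 · 787 ≡ 391 (mod 1049).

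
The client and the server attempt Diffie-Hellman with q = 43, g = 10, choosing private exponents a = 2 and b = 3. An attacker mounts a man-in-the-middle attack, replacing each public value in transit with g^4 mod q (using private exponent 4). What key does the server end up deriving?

The server receives an attacker's public value M = 10^4 mod 43 instead of the honest one.
10^1 ≡ 10 (mod 43)
10^2 = (10^1)^2 ≡ 10^2 = 100 ≡ 14 (mod 43)
10^4 = (10^2)^2 ≡ 14^2 = 196 ≡ 24 (mod 43)
So M = 24. The server computes K = M^3 mod 43.
24^1 ≡ 24 (mod 43)
24^2 = (24^1)^2 ≡ 24^2 = 576 ≡ 17 (mod 43)
24^3 = 24^2 · 24^1 ≡ 17 · 24 ≡ 21 (mod 43).

21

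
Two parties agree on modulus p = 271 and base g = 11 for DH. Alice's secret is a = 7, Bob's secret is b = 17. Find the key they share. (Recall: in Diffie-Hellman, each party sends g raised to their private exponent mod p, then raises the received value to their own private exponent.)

164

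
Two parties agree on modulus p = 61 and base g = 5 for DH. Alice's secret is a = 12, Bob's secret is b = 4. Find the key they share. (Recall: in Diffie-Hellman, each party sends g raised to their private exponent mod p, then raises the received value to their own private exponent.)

Alice sends A = g^a mod p = 5^12 mod 61.
5^1 ≡ 5 (mod 61)
5^2 = (5^1)^2 ≡ 5^2 = 25 ≡ 25 (mod 61)
5^4 = (5^2)^2 ≡ 25^2 = 625 ≡ 15 (mod 61)
5^8 = (5^4)^2 ≡ 15^2 = 225 ≡ 42 (mod 61)
5^12 = 5^8 · 5^4 ≡ 42 · 15 ≡ 20 (mod 61).
So A = 20. Bob then computes K = A^b mod p = 20^4 mod 61.
20^1 ≡ 20 (mod 61)
20^2 = (20^1)^2 ≡ 20^2 = 400 ≡ 34 (mod 61)
20^4 = (20^2)^2 ≡ 34^2 = 1156 ≡ 58 (mod 61)

58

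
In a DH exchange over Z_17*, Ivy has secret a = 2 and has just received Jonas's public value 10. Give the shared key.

Shared key K = 10^2 mod 17.
10^1 ≡ 10 (mod 17)
10^2 = (10^1)^2 ≡ 10^2 = 100 ≡ 15 (mod 17)

15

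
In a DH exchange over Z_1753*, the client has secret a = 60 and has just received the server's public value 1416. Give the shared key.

1235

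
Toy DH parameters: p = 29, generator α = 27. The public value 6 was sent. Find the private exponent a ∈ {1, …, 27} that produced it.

Try successive powers of 27 modulo 29:
27^1 ≡ 27
27^2 ≡ 4
27^3 ≡ 21
27^4 ≡ 16
27^5 ≡ 26
27^6 ≡ 6
Found: a = 6.

6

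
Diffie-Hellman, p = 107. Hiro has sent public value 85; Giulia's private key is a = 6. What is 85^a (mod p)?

29

Shared key K = 85^6 mod 107.
85^1 ≡ 85 (mod 107)
85^2 = (85^1)^2 ≡ 85^2 = 7225 ≡ 56 (mod 107)
85^4 = (85^2)^2 ≡ 56^2 = 3136 ≡ 33 (mod 107)
85^6 = 85^4 · 85^2 ≡ 33 · 56 ≡ 29 (mod 107).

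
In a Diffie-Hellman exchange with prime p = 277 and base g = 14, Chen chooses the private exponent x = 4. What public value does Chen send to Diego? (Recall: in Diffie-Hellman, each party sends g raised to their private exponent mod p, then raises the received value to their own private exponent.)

190

Public value = 14^4 mod 277.
14^1 ≡ 14 (mod 277)
14^2 = (14^1)^2 ≡ 14^2 = 196 ≡ 196 (mod 277)
14^4 = (14^2)^2 ≡ 196^2 = 38416 ≡ 190 (mod 277)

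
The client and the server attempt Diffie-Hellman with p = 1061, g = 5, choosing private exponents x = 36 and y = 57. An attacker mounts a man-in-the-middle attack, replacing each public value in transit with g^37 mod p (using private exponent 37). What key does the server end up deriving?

34

The server receives an attacker's public value M = 5^37 mod 1061 instead of the honest one.
5^1 ≡ 5 (mod 1061)
5^2 = (5^1)^2 ≡ 5^2 = 25 ≡ 25 (mod 1061)
5^4 = (5^2)^2 ≡ 25^2 = 625 ≡ 625 (mod 1061)
5^8 = (5^4)^2 ≡ 625^2 = 390625 ≡ 177 (mod 1061)
5^16 = (5^8)^2 ≡ 177^2 = 31329 ≡ 560 (mod 1061)
5^32 = (5^16)^2 ≡ 560^2 = 313600 ≡ 605 (mod 1061)
5^37 = 5^32 · 5^4 · 5^1 ≡ 605 · 625 · 5 ≡ 984 (mod 1061).
So M = 984. The server computes K = M^57 mod 1061.
984^1 ≡ 984 (mod 1061)
984^2 = (984^1)^2 ≡ 984^2 = 968256 ≡ 624 (mod 1061)
984^4 = (984^2)^2 ≡ 624^2 = 389376 ≡ 1050 (mod 1061)
984^8 = (984^4)^2 ≡ 1050^2 = 1102500 ≡ 121 (mod 1061)
984^16 = (984^8)^2 ≡ 121^2 = 14641 ≡ 848 (mod 1061)
984^32 = (984^16)^2 ≡ 848^2 = 719104 ≡ 807 (mod 1061)
984^57 = 984^32 · 984^16 · 984^8 · 984^1 ≡ 807 · 848 · 121 · 984 ≡ 34 (mod 1061).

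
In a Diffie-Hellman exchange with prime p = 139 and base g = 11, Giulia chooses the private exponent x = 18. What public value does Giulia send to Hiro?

Public value = 11^18 (mod 139).
11^1 ≡ 11 (mod 139)
11^2 = (11^1)^2 ≡ 11^2 = 121 ≡ 121 (mod 139)
11^4 = (11^2)^2 ≡ 121^2 = 14641 ≡ 46 (mod 139)
11^8 = (11^4)^2 ≡ 46^2 = 2116 ≡ 31 (mod 139)
11^16 = (11^8)^2 ≡ 31^2 = 961 ≡ 127 (mod 139)
11^18 = 11^16 · 11^2 ≡ 127 · 121 ≡ 77 (mod 139).

77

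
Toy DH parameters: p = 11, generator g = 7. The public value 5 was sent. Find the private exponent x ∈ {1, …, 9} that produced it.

Try successive powers of 7 modulo 11:
7^1 ≡ 7
7^2 ≡ 5
Found: x = 2.

2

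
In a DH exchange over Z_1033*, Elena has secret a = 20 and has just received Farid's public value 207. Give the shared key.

Shared key K = 207^20 mod 1033.
207^1 ≡ 207 (mod 1033)
207^2 = (207^1)^2 ≡ 207^2 = 42849 ≡ 496 (mod 1033)
207^4 = (207^2)^2 ≡ 496^2 = 246016 ≡ 162 (mod 1033)
207^8 = (207^4)^2 ≡ 162^2 = 26244 ≡ 419 (mod 1033)
207^16 = (207^8)^2 ≡ 419^2 = 175561 ≡ 984 (mod 1033)
207^20 = 207^16 · 207^4 ≡ 984 · 162 ≡ 326 (mod 1033).

326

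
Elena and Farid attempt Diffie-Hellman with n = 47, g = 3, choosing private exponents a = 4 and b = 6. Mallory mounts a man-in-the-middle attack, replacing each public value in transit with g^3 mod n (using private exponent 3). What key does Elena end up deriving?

12

Elena receives Mallory's public value M = 3^3 mod 47 instead of the honest one.
3^1 ≡ 3 (mod 47)
3^2 = (3^1)^2 ≡ 3^2 = 9 ≡ 9 (mod 47)
3^3 = 3^2 · 3^1 ≡ 9 · 3 ≡ 27 (mod 47).
So M = 27. Elena computes K = M^4 mod 47.
27^1 ≡ 27 (mod 47)
27^2 = (27^1)^2 ≡ 27^2 = 729 ≡ 24 (mod 47)
27^4 = (27^2)^2 ≡ 24^2 = 576 ≡ 12 (mod 47)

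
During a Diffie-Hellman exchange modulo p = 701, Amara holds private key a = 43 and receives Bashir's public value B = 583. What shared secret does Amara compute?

655

Shared key K = 583^43 mod 701.
583^1 ≡ 583 (mod 701)
583^2 = (583^1)^2 ≡ 583^2 = 339889 ≡ 605 (mod 701)
583^4 = (583^2)^2 ≡ 605^2 = 366025 ≡ 103 (mod 701)
583^8 = (583^4)^2 ≡ 103^2 = 10609 ≡ 94 (mod 701)
583^16 = (583^8)^2 ≡ 94^2 = 8836 ≡ 424 (mod 701)
583^32 = (583^16)^2 ≡ 424^2 = 179776 ≡ 320 (mod 701)
583^43 = 583^32 · 583^8 · 583^2 · 583^1 ≡ 320 · 94 · 605 · 583 ≡ 655 (mod 701).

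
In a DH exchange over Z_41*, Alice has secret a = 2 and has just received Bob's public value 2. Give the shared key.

Shared key K = 2^2 mod 41.
2^1 ≡ 2 (mod 41)
2^2 = (2^1)^2 ≡ 2^2 = 4 ≡ 4 (mod 41)

4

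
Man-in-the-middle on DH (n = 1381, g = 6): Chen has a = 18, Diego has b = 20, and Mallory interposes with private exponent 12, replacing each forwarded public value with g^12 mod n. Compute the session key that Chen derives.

394

Chen receives Mallory's public value M = 6^12 mod 1381 instead of the honest one.
6^1 ≡ 6 (mod 1381)
6^2 = (6^1)^2 ≡ 6^2 = 36 ≡ 36 (mod 1381)
6^4 = (6^2)^2 ≡ 36^2 = 1296 ≡ 1296 (mod 1381)
6^8 = (6^4)^2 ≡ 1296^2 = 1679616 ≡ 320 (mod 1381)
6^12 = 6^8 · 6^4 ≡ 320 · 1296 ≡ 420 (mod 1381).
So M = 420. Chen computes K = M^18 mod 1381.
420^1 ≡ 420 (mod 1381)
420^2 = (420^1)^2 ≡ 420^2 = 176400 ≡ 1013 (mod 1381)
420^4 = (420^2)^2 ≡ 1013^2 = 1026169 ≡ 86 (mod 1381)
420^8 = (420^4)^2 ≡ 86^2 = 7396 ≡ 491 (mod 1381)
420^16 = (420^8)^2 ≡ 491^2 = 241081 ≡ 787 (mod 1381)
420^18 = 420^16 · 420^2 ≡ 787 · 1013 ≡ 394 (mod 1381).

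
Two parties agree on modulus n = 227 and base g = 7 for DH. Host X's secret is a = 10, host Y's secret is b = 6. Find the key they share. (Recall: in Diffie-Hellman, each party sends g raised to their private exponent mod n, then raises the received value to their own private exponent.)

21

Host X sends A = g^a mod n = 7^10 mod 227.
7^1 ≡ 7 (mod 227)
7^2 = (7^1)^2 ≡ 7^2 = 49 ≡ 49 (mod 227)
7^4 = (7^2)^2 ≡ 49^2 = 2401 ≡ 131 (mod 227)
7^8 = (7^4)^2 ≡ 131^2 = 17161 ≡ 136 (mod 227)
7^10 = 7^8 · 7^2 ≡ 136 · 49 ≡ 81 (mod 227).
So A = 81. Host Y then computes K = A^b mod n = 81^6 mod 227.
81^1 ≡ 81 (mod 227)
81^2 = (81^1)^2 ≡ 81^2 = 6561 ≡ 205 (mod 227)
81^4 = (81^2)^2 ≡ 205^2 = 42025 ≡ 30 (mod 227)
81^6 = 81^4 · 81^2 ≡ 30 · 205 ≡ 21 (mod 227).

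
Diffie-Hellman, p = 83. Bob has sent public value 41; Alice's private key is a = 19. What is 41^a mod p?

Shared key K = 41^19 mod 83.
41^1 ≡ 41 (mod 83)
41^2 = (41^1)^2 ≡ 41^2 = 1681 ≡ 21 (mod 83)
41^4 = (41^2)^2 ≡ 21^2 = 441 ≡ 26 (mod 83)
41^8 = (41^4)^2 ≡ 26^2 = 676 ≡ 12 (mod 83)
41^16 = (41^8)^2 ≡ 12^2 = 144 ≡ 61 (mod 83)
41^19 = 41^16 · 41^2 · 41^1 ≡ 61 · 21 · 41 ≡ 65 (mod 83).

65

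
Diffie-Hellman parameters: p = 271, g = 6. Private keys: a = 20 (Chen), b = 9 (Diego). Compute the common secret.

28

Chen sends A = g^a mod p = 6^20 mod 271.
6^1 ≡ 6 (mod 271)
6^2 = (6^1)^2 ≡ 6^2 = 36 ≡ 36 (mod 271)
6^4 = (6^2)^2 ≡ 36^2 = 1296 ≡ 212 (mod 271)
6^8 = (6^4)^2 ≡ 212^2 = 44944 ≡ 229 (mod 271)
6^16 = (6^8)^2 ≡ 229^2 = 52441 ≡ 138 (mod 271)
6^20 = 6^16 · 6^4 ≡ 138 · 212 ≡ 259 (mod 271).
So A = 259. Diego then computes K = A^b mod p = 259^9 mod 271.
259^1 ≡ 259 (mod 271)
259^2 = (259^1)^2 ≡ 259^2 = 67081 ≡ 144 (mod 271)
259^4 = (259^2)^2 ≡ 144^2 = 20736 ≡ 140 (mod 271)
259^8 = (259^4)^2 ≡ 140^2 = 19600 ≡ 88 (mod 271)
259^9 = 259^8 · 259^1 ≡ 88 · 259 ≡ 28 (mod 271).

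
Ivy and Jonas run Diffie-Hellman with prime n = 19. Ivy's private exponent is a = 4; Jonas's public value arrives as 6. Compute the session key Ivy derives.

4

Shared key K = 6^4 mod 19.
6^1 ≡ 6 (mod 19)
6^2 = (6^1)^2 ≡ 6^2 = 36 ≡ 17 (mod 19)
6^4 = (6^2)^2 ≡ 17^2 = 289 ≡ 4 (mod 19)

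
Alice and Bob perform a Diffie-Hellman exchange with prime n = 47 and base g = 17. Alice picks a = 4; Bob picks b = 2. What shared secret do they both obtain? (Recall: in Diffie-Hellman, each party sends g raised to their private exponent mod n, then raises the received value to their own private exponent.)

4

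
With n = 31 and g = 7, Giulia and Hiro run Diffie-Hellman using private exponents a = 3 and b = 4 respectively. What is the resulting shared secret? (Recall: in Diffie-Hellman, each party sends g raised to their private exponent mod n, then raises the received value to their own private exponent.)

16

Giulia sends A = g^a mod n = 7^3 mod 31.
7^1 ≡ 7 (mod 31)
7^2 = (7^1)^2 ≡ 7^2 = 49 ≡ 18 (mod 31)
7^3 = 7^2 · 7^1 ≡ 18 · 7 ≡ 2 (mod 31).
So A = 2. Hiro then computes K = A^b mod n = 2^4 mod 31.
2^1 ≡ 2 (mod 31)
2^2 = (2^1)^2 ≡ 2^2 = 4 ≡ 4 (mod 31)
2^4 = (2^2)^2 ≡ 4^2 = 16 ≡ 16 (mod 31)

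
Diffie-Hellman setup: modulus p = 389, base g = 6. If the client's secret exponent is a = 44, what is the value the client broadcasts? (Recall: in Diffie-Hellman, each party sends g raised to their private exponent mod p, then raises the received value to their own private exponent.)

7

Public value = 6^44 mod 389.
6^1 ≡ 6 (mod 389)
6^2 = (6^1)^2 ≡ 6^2 = 36 ≡ 36 (mod 389)
6^4 = (6^2)^2 ≡ 36^2 = 1296 ≡ 129 (mod 389)
6^8 = (6^4)^2 ≡ 129^2 = 16641 ≡ 303 (mod 389)
6^16 = (6^8)^2 ≡ 303^2 = 91809 ≡ 5 (mod 389)
6^32 = (6^16)^2 ≡ 5^2 = 25 ≡ 25 (mod 389)
6^44 = 6^32 · 6^8 · 6^4 ≡ 25 · 303 · 129 ≡ 7 (mod 389).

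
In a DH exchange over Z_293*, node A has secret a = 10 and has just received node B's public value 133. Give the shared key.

Shared key K = 133^10 mod 293.
133^1 ≡ 133 (mod 293)
133^2 = (133^1)^2 ≡ 133^2 = 17689 ≡ 109 (mod 293)
133^4 = (133^2)^2 ≡ 109^2 = 11881 ≡ 161 (mod 293)
133^8 = (133^4)^2 ≡ 161^2 = 25921 ≡ 137 (mod 293)
133^10 = 133^8 · 133^2 ≡ 137 · 109 ≡ 283 (mod 293).

283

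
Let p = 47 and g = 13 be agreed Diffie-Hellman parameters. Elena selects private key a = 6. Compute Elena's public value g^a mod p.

3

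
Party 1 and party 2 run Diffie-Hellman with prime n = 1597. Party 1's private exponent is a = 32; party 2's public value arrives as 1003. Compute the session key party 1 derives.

228

Shared key K = 1003^32 mod 1597.
1003^1 ≡ 1003 (mod 1597)
1003^2 = (1003^1)^2 ≡ 1003^2 = 1006009 ≡ 1496 (mod 1597)
1003^4 = (1003^2)^2 ≡ 1496^2 = 2238016 ≡ 619 (mod 1597)
1003^8 = (1003^4)^2 ≡ 619^2 = 383161 ≡ 1478 (mod 1597)
1003^16 = (1003^8)^2 ≡ 1478^2 = 2184484 ≡ 1385 (mod 1597)
1003^32 = (1003^16)^2 ≡ 1385^2 = 1918225 ≡ 228 (mod 1597)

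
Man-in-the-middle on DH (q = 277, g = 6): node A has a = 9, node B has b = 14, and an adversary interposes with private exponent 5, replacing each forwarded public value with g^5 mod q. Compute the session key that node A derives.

Node A receives an adversary's public value M = 6^5 mod 277 instead of the honest one.
6^1 ≡ 6 (mod 277)
6^2 = (6^1)^2 ≡ 6^2 = 36 ≡ 36 (mod 277)
6^4 = (6^2)^2 ≡ 36^2 = 1296 ≡ 188 (mod 277)
6^5 = 6^4 · 6^1 ≡ 188 · 6 ≡ 20 (mod 277).
So M = 20. Node A computes K = M^9 mod 277.
20^1 ≡ 20 (mod 277)
20^2 = (20^1)^2 ≡ 20^2 = 400 ≡ 123 (mod 277)
20^4 = (20^2)^2 ≡ 123^2 = 15129 ≡ 171 (mod 277)
20^8 = (20^4)^2 ≡ 171^2 = 29241 ≡ 156 (mod 277)
20^9 = 20^8 · 20^1 ≡ 156 · 20 ≡ 73 (mod 277).

73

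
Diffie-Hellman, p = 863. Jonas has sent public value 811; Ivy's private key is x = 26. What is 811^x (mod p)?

697

Shared key K = 811^26 mod 863.
811^1 ≡ 811 (mod 863)
811^2 = (811^1)^2 ≡ 811^2 = 657721 ≡ 115 (mod 863)
811^4 = (811^2)^2 ≡ 115^2 = 13225 ≡ 280 (mod 863)
811^8 = (811^4)^2 ≡ 280^2 = 78400 ≡ 730 (mod 863)
811^16 = (811^8)^2 ≡ 730^2 = 532900 ≡ 429 (mod 863)
811^26 = 811^16 · 811^8 · 811^2 ≡ 429 · 730 · 115 ≡ 697 (mod 863).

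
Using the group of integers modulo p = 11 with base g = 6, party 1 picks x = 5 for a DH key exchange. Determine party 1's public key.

10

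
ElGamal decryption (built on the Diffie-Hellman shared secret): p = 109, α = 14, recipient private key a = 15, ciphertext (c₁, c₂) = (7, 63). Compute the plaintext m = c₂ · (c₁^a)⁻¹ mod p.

Shared mask s = c₁^a mod p = 7^15 mod 109.
7^1 ≡ 7 (mod 109)
7^2 = (7^1)^2 ≡ 7^2 = 49 ≡ 49 (mod 109)
7^4 = (7^2)^2 ≡ 49^2 = 2401 ≡ 3 (mod 109)
7^8 = (7^4)^2 ≡ 3^2 = 9 ≡ 9 (mod 109)
7^15 = 7^8 · 7^4 · 7^2 · 7^1 ≡ 9 · 3 · 49 · 7 ≡ 105 (mod 109).
So s = 105; s⁻¹ ≡ 27 (mod 109).
m = c₂ · s⁻¹ mod 109 = 63 · 27 mod 109 = 66.

66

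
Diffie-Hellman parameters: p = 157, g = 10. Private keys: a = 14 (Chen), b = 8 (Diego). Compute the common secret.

35

Diego sends B = g^b mod p = 10^8 mod 157.
10^1 ≡ 10 (mod 157)
10^2 = (10^1)^2 ≡ 10^2 = 100 ≡ 100 (mod 157)
10^4 = (10^2)^2 ≡ 100^2 = 10000 ≡ 109 (mod 157)
10^8 = (10^4)^2 ≡ 109^2 = 11881 ≡ 106 (mod 157)
So B = 106. Chen then computes K = B^a mod p = 106^14 mod 157.
106^1 ≡ 106 (mod 157)
106^2 = (106^1)^2 ≡ 106^2 = 11236 ≡ 89 (mod 157)
106^4 = (106^2)^2 ≡ 89^2 = 7921 ≡ 71 (mod 157)
106^8 = (106^4)^2 ≡ 71^2 = 5041 ≡ 17 (mod 157)
106^14 = 106^8 · 106^4 · 106^2 ≡ 17 · 71 · 89 ≡ 35 (mod 157).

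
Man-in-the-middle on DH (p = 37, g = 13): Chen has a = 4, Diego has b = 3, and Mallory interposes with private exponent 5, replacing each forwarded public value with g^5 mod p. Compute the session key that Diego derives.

29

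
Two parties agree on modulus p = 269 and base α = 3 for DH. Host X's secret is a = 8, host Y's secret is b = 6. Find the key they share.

205

Host X sends A = α^a mod p = 3^8 mod 269.
3^1 ≡ 3 (mod 269)
3^2 = (3^1)^2 ≡ 3^2 = 9 ≡ 9 (mod 269)
3^4 = (3^2)^2 ≡ 9^2 = 81 ≡ 81 (mod 269)
3^8 = (3^4)^2 ≡ 81^2 = 6561 ≡ 105 (mod 269)
So A = 105. Host Y then computes K = A^b mod p = 105^6 mod 269.
105^1 ≡ 105 (mod 269)
105^2 = (105^1)^2 ≡ 105^2 = 11025 ≡ 265 (mod 269)
105^4 = (105^2)^2 ≡ 265^2 = 70225 ≡ 16 (mod 269)
105^6 = 105^4 · 105^2 ≡ 16 · 265 ≡ 205 (mod 269).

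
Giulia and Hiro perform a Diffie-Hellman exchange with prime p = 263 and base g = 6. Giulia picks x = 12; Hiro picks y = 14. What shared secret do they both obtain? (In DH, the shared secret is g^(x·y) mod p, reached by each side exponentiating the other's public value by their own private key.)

190

Hiro sends B = g^y mod p = 6^14 mod 263.
6^1 ≡ 6 (mod 263)
6^2 = (6^1)^2 ≡ 6^2 = 36 ≡ 36 (mod 263)
6^4 = (6^2)^2 ≡ 36^2 = 1296 ≡ 244 (mod 263)
6^8 = (6^4)^2 ≡ 244^2 = 59536 ≡ 98 (mod 263)
6^14 = 6^8 · 6^4 · 6^2 ≡ 98 · 244 · 36 ≡ 33 (mod 263).
So B = 33. Giulia then computes K = B^x mod p = 33^12 mod 263.
33^1 ≡ 33 (mod 263)
33^2 = (33^1)^2 ≡ 33^2 = 1089 ≡ 37 (mod 263)
33^4 = (33^2)^2 ≡ 37^2 = 1369 ≡ 54 (mod 263)
33^8 = (33^4)^2 ≡ 54^2 = 2916 ≡ 23 (mod 263)
33^12 = 33^8 · 33^4 ≡ 23 · 54 ≡ 190 (mod 263).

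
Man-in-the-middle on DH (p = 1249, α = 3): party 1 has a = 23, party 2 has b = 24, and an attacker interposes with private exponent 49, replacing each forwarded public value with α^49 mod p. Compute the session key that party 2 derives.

900

Party 2 receives an attacker's public value M = 3^49 mod 1249 instead of the honest one.
3^1 ≡ 3 (mod 1249)
3^2 = (3^1)^2 ≡ 3^2 = 9 ≡ 9 (mod 1249)
3^4 = (3^2)^2 ≡ 9^2 = 81 ≡ 81 (mod 1249)
3^8 = (3^4)^2 ≡ 81^2 = 6561 ≡ 316 (mod 1249)
3^16 = (3^8)^2 ≡ 316^2 = 99856 ≡ 1185 (mod 1249)
3^32 = (3^16)^2 ≡ 1185^2 = 1404225 ≡ 349 (mod 1249)
3^49 = 3^32 · 3^16 · 3^1 ≡ 349 · 1185 · 3 ≡ 438 (mod 1249).
So M = 438. Party 2 computes K = M^24 mod 1249.
438^1 ≡ 438 (mod 1249)
438^2 = (438^1)^2 ≡ 438^2 = 191844 ≡ 747 (mod 1249)
438^4 = (438^2)^2 ≡ 747^2 = 558009 ≡ 955 (mod 1249)
438^8 = (438^4)^2 ≡ 955^2 = 912025 ≡ 255 (mod 1249)
438^16 = (438^8)^2 ≡ 255^2 = 65025 ≡ 77 (mod 1249)
438^24 = 438^16 · 438^8 ≡ 77 · 255 ≡ 900 (mod 1249).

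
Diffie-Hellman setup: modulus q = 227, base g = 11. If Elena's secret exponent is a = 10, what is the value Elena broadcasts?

87

Public value = 11^10 mod 227.
11^1 ≡ 11 (mod 227)
11^2 = (11^1)^2 ≡ 11^2 = 121 ≡ 121 (mod 227)
11^4 = (11^2)^2 ≡ 121^2 = 14641 ≡ 113 (mod 227)
11^8 = (11^4)^2 ≡ 113^2 = 12769 ≡ 57 (mod 227)
11^10 = 11^8 · 11^2 ≡ 57 · 121 ≡ 87 (mod 227).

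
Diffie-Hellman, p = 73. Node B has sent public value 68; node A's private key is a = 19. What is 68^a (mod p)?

Shared key K = 68^19 mod 73.
68^1 ≡ 68 (mod 73)
68^2 = (68^1)^2 ≡ 68^2 = 4624 ≡ 25 (mod 73)
68^4 = (68^2)^2 ≡ 25^2 = 625 ≡ 41 (mod 73)
68^8 = (68^4)^2 ≡ 41^2 = 1681 ≡ 2 (mod 73)
68^16 = (68^8)^2 ≡ 2^2 = 4 ≡ 4 (mod 73)
68^19 = 68^16 · 68^2 · 68^1 ≡ 4 · 25 · 68 ≡ 11 (mod 73).

11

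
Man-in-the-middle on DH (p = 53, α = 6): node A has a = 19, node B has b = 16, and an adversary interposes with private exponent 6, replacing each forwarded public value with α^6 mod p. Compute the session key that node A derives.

Node A receives an adversary's public value M = 6^6 mod 53 instead of the honest one.
6^1 ≡ 6 (mod 53)
6^2 = (6^1)^2 ≡ 6^2 = 36 ≡ 36 (mod 53)
6^4 = (6^2)^2 ≡ 36^2 = 1296 ≡ 24 (mod 53)
6^6 = 6^4 · 6^2 ≡ 24 · 36 ≡ 16 (mod 53).
So M = 16. Node A computes K = M^19 mod 53.
16^1 ≡ 16 (mod 53)
16^2 = (16^1)^2 ≡ 16^2 = 256 ≡ 44 (mod 53)
16^4 = (16^2)^2 ≡ 44^2 = 1936 ≡ 28 (mod 53)
16^8 = (16^4)^2 ≡ 28^2 = 784 ≡ 42 (mod 53)
16^16 = (16^8)^2 ≡ 42^2 = 1764 ≡ 15 (mod 53)
16^19 = 16^16 · 16^2 · 16^1 ≡ 15 · 44 · 16 ≡ 13 (mod 53).

13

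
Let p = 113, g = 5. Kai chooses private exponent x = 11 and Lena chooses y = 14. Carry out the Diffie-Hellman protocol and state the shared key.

Lena sends B = g^y mod p = 5^14 mod 113.
5^1 ≡ 5 (mod 113)
5^2 = (5^1)^2 ≡ 5^2 = 25 ≡ 25 (mod 113)
5^4 = (5^2)^2 ≡ 25^2 = 625 ≡ 60 (mod 113)
5^8 = (5^4)^2 ≡ 60^2 = 3600 ≡ 97 (mod 113)
5^14 = 5^8 · 5^4 · 5^2 ≡ 97 · 60 · 25 ≡ 69 (mod 113).
So B = 69. Kai then computes K = B^x mod p = 69^11 mod 113.
69^1 ≡ 69 (mod 113)
69^2 = (69^1)^2 ≡ 69^2 = 4761 ≡ 15 (mod 113)
69^4 = (69^2)^2 ≡ 15^2 = 225 ≡ 112 (mod 113)
69^8 = (69^4)^2 ≡ 112^2 = 12544 ≡ 1 (mod 113)
69^11 = 69^8 · 69^2 · 69^1 ≡ 1 · 15 · 69 ≡ 18 (mod 113).

18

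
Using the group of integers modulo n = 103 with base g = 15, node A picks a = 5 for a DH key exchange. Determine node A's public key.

59

Public value = 15^5 mod 103.
15^1 ≡ 15 (mod 103)
15^2 = (15^1)^2 ≡ 15^2 = 225 ≡ 19 (mod 103)
15^4 = (15^2)^2 ≡ 19^2 = 361 ≡ 52 (mod 103)
15^5 = 15^4 · 15^1 ≡ 52 · 15 ≡ 59 (mod 103).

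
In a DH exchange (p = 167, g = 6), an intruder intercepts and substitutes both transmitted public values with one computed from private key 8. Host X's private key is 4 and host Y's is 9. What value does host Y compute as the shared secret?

Host Y receives an intruder's public value M = 6^8 mod 167 instead of the honest one.
6^1 ≡ 6 (mod 167)
6^2 = (6^1)^2 ≡ 6^2 = 36 ≡ 36 (mod 167)
6^4 = (6^2)^2 ≡ 36^2 = 1296 ≡ 127 (mod 167)
6^8 = (6^4)^2 ≡ 127^2 = 16129 ≡ 97 (mod 167)
So M = 97. Host Y computes K = M^9 mod 167.
97^1 ≡ 97 (mod 167)
97^2 = (97^1)^2 ≡ 97^2 = 9409 ≡ 57 (mod 167)
97^4 = (97^2)^2 ≡ 57^2 = 3249 ≡ 76 (mod 167)
97^8 = (97^4)^2 ≡ 76^2 = 5776 ≡ 98 (mod 167)
97^9 = 97^8 · 97^1 ≡ 98 · 97 ≡ 154 (mod 167).

154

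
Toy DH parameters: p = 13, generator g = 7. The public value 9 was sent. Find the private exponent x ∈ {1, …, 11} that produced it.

4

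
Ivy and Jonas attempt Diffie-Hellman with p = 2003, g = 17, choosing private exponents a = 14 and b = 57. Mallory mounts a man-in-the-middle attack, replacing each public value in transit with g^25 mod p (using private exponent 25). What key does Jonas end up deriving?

Jonas receives Mallory's public value M = 17^25 mod 2003 instead of the honest one.
17^1 ≡ 17 (mod 2003)
17^2 = (17^1)^2 ≡ 17^2 = 289 ≡ 289 (mod 2003)
17^4 = (17^2)^2 ≡ 289^2 = 83521 ≡ 1398 (mod 2003)
17^8 = (17^4)^2 ≡ 1398^2 = 1954404 ≡ 1479 (mod 2003)
17^16 = (17^8)^2 ≡ 1479^2 = 2187441 ≡ 165 (mod 2003)
17^25 = 17^16 · 17^8 · 17^1 ≡ 165 · 1479 · 17 ≡ 382 (mod 2003).
So M = 382. Jonas computes K = M^57 mod 2003.
382^1 ≡ 382 (mod 2003)
382^2 = (382^1)^2 ≡ 382^2 = 145924 ≡ 1708 (mod 2003)
382^4 = (382^2)^2 ≡ 1708^2 = 2917264 ≡ 896 (mod 2003)
382^8 = (382^4)^2 ≡ 896^2 = 802816 ≡ 1616 (mod 2003)
382^16 = (382^8)^2 ≡ 1616^2 = 2611456 ≡ 1547 (mod 2003)
382^32 = (382^16)^2 ≡ 1547^2 = 2393209 ≡ 1627 (mod 2003)
382^57 = 382^32 · 382^16 · 382^8 · 382^1 ≡ 1627 · 1547 · 1616 · 382 ≡ 1292 (mod 2003).

1292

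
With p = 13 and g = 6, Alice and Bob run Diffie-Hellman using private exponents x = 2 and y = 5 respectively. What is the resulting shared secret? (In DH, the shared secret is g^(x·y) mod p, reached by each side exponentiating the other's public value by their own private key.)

Alice sends A = g^x mod p = 6^2 mod 13.
6^1 ≡ 6 (mod 13)
6^2 = (6^1)^2 ≡ 6^2 = 36 ≡ 10 (mod 13)
So A = 10. Bob then computes K = A^y mod p = 10^5 mod 13.
10^1 ≡ 10 (mod 13)
10^2 = (10^1)^2 ≡ 10^2 = 100 ≡ 9 (mod 13)
10^4 = (10^2)^2 ≡ 9^2 = 81 ≡ 3 (mod 13)
10^5 = 10^4 · 10^1 ≡ 3 · 10 ≡ 4 (mod 13).

4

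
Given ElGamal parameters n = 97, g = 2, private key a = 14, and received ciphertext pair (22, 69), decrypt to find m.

Shared mask s = c₁^a mod n = 22^14 mod 97.
22^1 ≡ 22 (mod 97)
22^2 = (22^1)^2 ≡ 22^2 = 484 ≡ 96 (mod 97)
22^4 = (22^2)^2 ≡ 96^2 = 9216 ≡ 1 (mod 97)
22^8 = (22^4)^2 ≡ 1^2 = 1 ≡ 1 (mod 97)
22^14 = 22^8 · 22^4 · 22^2 ≡ 1 · 1 · 96 ≡ 96 (mod 97).
So s = 96; s⁻¹ ≡ 96 (mod 97).
m = c₂ · s⁻¹ mod 97 = 69 · 96 mod 97 = 28.

28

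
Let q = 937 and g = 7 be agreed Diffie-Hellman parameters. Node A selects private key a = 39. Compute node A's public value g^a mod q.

Public value = 7^39 mod 937.
7^1 ≡ 7 (mod 937)
7^2 = (7^1)^2 ≡ 7^2 = 49 ≡ 49 (mod 937)
7^4 = (7^2)^2 ≡ 49^2 = 2401 ≡ 527 (mod 937)
7^8 = (7^4)^2 ≡ 527^2 = 277729 ≡ 377 (mod 937)
7^16 = (7^8)^2 ≡ 377^2 = 142129 ≡ 642 (mod 937)
7^32 = (7^16)^2 ≡ 642^2 = 412164 ≡ 821 (mod 937)
7^39 = 7^32 · 7^4 · 7^2 · 7^1 ≡ 821 · 527 · 49 · 7 ≡ 847 (mod 937).

847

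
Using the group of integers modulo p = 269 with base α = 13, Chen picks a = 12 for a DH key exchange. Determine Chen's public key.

258

Public value = 13^12 (mod 269).
13^1 ≡ 13 (mod 269)
13^2 = (13^1)^2 ≡ 13^2 = 169 ≡ 169 (mod 269)
13^4 = (13^2)^2 ≡ 169^2 = 28561 ≡ 47 (mod 269)
13^8 = (13^4)^2 ≡ 47^2 = 2209 ≡ 57 (mod 269)
13^12 = 13^8 · 13^4 ≡ 57 · 47 ≡ 258 (mod 269).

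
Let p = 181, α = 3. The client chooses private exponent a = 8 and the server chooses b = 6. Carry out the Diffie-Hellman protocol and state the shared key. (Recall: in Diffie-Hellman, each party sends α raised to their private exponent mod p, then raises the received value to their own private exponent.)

27

The client sends A = α^a mod p = 3^8 mod 181.
3^1 ≡ 3 (mod 181)
3^2 = (3^1)^2 ≡ 3^2 = 9 ≡ 9 (mod 181)
3^4 = (3^2)^2 ≡ 9^2 = 81 ≡ 81 (mod 181)
3^8 = (3^4)^2 ≡ 81^2 = 6561 ≡ 45 (mod 181)
So A = 45. The server then computes K = A^b mod p = 45^6 mod 181.
45^1 ≡ 45 (mod 181)
45^2 = (45^1)^2 ≡ 45^2 = 2025 ≡ 34 (mod 181)
45^4 = (45^2)^2 ≡ 34^2 = 1156 ≡ 70 (mod 181)
45^6 = 45^4 · 45^2 ≡ 70 · 34 ≡ 27 (mod 181).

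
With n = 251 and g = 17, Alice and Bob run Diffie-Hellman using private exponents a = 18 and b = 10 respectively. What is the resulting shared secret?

80

Bob sends B = g^b mod n = 17^10 mod 251.
17^1 ≡ 17 (mod 251)
17^2 = (17^1)^2 ≡ 17^2 = 289 ≡ 38 (mod 251)
17^4 = (17^2)^2 ≡ 38^2 = 1444 ≡ 189 (mod 251)
17^8 = (17^4)^2 ≡ 189^2 = 35721 ≡ 79 (mod 251)
17^10 = 17^8 · 17^2 ≡ 79 · 38 ≡ 241 (mod 251).
So B = 241. Alice then computes K = B^a mod n = 241^18 mod 251.
241^1 ≡ 241 (mod 251)
241^2 = (241^1)^2 ≡ 241^2 = 58081 ≡ 100 (mod 251)
241^4 = (241^2)^2 ≡ 100^2 = 10000 ≡ 211 (mod 251)
241^8 = (241^4)^2 ≡ 211^2 = 44521 ≡ 94 (mod 251)
241^16 = (241^8)^2 ≡ 94^2 = 8836 ≡ 51 (mod 251)
241^18 = 241^16 · 241^2 ≡ 51 · 100 ≡ 80 (mod 251).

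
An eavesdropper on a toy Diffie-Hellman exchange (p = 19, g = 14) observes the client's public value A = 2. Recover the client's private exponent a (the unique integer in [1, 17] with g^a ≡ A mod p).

Try successive powers of 14 modulo 19:
14^1 ≡ 14
14^2 ≡ 6
14^3 ≡ 8
14^4 ≡ 17
14^5 ≡ 10
14^6 ≡ 7
14^7 ≡ 3
14^8 ≡ 4
14^9 ≡ 18
14^10 ≡ 5
14^11 ≡ 13
14^12 ≡ 11
14^13 ≡ 2
Found: a = 13.

13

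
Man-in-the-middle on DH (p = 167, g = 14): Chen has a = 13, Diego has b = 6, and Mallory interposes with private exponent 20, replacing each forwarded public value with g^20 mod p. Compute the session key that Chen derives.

Chen receives Mallory's public value M = 14^20 mod 167 instead of the honest one.
14^1 ≡ 14 (mod 167)
14^2 = (14^1)^2 ≡ 14^2 = 196 ≡ 29 (mod 167)
14^4 = (14^2)^2 ≡ 29^2 = 841 ≡ 6 (mod 167)
14^8 = (14^4)^2 ≡ 6^2 = 36 ≡ 36 (mod 167)
14^16 = (14^8)^2 ≡ 36^2 = 1296 ≡ 127 (mod 167)
14^20 = 14^16 · 14^4 ≡ 127 · 6 ≡ 94 (mod 167).
So M = 94. Chen computes K = M^13 mod 167.
94^1 ≡ 94 (mod 167)
94^2 = (94^1)^2 ≡ 94^2 = 8836 ≡ 152 (mod 167)
94^4 = (94^2)^2 ≡ 152^2 = 23104 ≡ 58 (mod 167)
94^8 = (94^4)^2 ≡ 58^2 = 3364 ≡ 24 (mod 167)
94^13 = 94^8 · 94^4 · 94^1 ≡ 24 · 58 · 94 ≡ 87 (mod 167).

87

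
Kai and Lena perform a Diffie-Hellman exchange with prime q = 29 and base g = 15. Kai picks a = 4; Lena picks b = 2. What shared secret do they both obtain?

23

Lena sends B = g^b mod q = 15^2 mod 29.
15^1 ≡ 15 (mod 29)
15^2 = (15^1)^2 ≡ 15^2 = 225 ≡ 22 (mod 29)
So B = 22. Kai then computes K = B^a mod q = 22^4 mod 29.
22^1 ≡ 22 (mod 29)
22^2 = (22^1)^2 ≡ 22^2 = 484 ≡ 20 (mod 29)
22^4 = (22^2)^2 ≡ 20^2 = 400 ≡ 23 (mod 29)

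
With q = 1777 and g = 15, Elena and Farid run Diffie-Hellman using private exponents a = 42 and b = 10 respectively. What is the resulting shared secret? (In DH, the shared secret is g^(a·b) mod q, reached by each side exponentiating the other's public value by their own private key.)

1488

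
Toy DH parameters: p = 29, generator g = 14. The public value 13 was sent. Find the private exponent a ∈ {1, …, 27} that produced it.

Try successive powers of 14 modulo 29:
14^1 ≡ 14
14^2 ≡ 22
14^3 ≡ 18
14^4 ≡ 20
14^5 ≡ 19
14^6 ≡ 5
14^7 ≡ 12
14^8 ≡ 23
14^9 ≡ 3
14^10 ≡ 13
Found: a = 10.

10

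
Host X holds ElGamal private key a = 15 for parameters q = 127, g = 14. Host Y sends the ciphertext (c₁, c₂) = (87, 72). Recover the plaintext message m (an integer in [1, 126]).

36

Shared mask s = c₁^a mod q = 87^15 mod 127.
87^1 ≡ 87 (mod 127)
87^2 = (87^1)^2 ≡ 87^2 = 7569 ≡ 76 (mod 127)
87^4 = (87^2)^2 ≡ 76^2 = 5776 ≡ 61 (mod 127)
87^8 = (87^4)^2 ≡ 61^2 = 3721 ≡ 38 (mod 127)
87^15 = 87^8 · 87^4 · 87^2 · 87^1 ≡ 38 · 61 · 76 · 87 ≡ 2 (mod 127).
So s = 2; s⁻¹ ≡ 64 (mod 127).
m = c₂ · s⁻¹ mod 127 = 72 · 64 mod 127 = 36.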